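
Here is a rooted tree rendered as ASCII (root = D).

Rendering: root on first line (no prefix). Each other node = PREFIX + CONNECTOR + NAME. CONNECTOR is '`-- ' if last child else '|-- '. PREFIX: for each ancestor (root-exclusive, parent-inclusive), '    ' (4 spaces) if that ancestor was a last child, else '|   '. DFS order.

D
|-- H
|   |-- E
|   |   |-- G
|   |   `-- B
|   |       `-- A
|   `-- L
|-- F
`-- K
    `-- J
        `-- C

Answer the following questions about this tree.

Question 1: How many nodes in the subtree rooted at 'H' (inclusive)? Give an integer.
Subtree rooted at H contains: A, B, E, G, H, L
Count = 6

Answer: 6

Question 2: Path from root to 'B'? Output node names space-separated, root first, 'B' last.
Answer: D H E B

Derivation:
Walk down from root: D -> H -> E -> B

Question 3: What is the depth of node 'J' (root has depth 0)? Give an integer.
Answer: 2

Derivation:
Path from root to J: D -> K -> J
Depth = number of edges = 2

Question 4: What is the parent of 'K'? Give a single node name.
Scan adjacency: K appears as child of D

Answer: D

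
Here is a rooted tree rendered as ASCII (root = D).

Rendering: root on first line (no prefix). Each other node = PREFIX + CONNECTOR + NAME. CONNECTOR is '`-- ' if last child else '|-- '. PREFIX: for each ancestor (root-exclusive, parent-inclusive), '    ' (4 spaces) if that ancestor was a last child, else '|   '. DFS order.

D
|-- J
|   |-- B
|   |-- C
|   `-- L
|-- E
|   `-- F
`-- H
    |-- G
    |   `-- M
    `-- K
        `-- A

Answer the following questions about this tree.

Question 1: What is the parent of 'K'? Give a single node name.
Scan adjacency: K appears as child of H

Answer: H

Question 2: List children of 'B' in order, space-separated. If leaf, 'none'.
Answer: none

Derivation:
Node B's children (from adjacency): (leaf)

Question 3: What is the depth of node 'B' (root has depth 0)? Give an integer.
Path from root to B: D -> J -> B
Depth = number of edges = 2

Answer: 2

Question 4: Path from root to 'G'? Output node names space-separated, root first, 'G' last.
Answer: D H G

Derivation:
Walk down from root: D -> H -> G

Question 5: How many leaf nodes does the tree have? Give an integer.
Answer: 6

Derivation:
Leaves (nodes with no children): A, B, C, F, L, M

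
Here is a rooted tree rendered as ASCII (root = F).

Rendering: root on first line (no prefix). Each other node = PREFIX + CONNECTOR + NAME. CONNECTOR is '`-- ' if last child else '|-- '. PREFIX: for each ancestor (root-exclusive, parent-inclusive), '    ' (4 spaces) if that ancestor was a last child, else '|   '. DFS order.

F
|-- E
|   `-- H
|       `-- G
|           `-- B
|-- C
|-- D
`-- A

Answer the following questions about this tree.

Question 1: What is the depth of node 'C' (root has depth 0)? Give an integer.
Answer: 1

Derivation:
Path from root to C: F -> C
Depth = number of edges = 1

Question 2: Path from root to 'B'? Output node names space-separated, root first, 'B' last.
Walk down from root: F -> E -> H -> G -> B

Answer: F E H G B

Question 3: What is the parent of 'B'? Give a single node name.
Answer: G

Derivation:
Scan adjacency: B appears as child of G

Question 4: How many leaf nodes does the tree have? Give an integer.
Answer: 4

Derivation:
Leaves (nodes with no children): A, B, C, D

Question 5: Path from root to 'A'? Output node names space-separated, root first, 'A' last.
Walk down from root: F -> A

Answer: F A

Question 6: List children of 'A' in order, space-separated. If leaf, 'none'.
Node A's children (from adjacency): (leaf)

Answer: none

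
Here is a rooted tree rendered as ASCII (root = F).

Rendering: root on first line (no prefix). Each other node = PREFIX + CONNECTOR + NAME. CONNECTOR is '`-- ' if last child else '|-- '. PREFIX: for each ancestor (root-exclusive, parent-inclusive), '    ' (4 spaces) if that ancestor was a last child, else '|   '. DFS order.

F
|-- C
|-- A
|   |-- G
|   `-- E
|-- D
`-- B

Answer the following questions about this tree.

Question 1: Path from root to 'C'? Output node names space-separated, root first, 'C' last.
Walk down from root: F -> C

Answer: F C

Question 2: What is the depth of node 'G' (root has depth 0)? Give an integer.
Path from root to G: F -> A -> G
Depth = number of edges = 2

Answer: 2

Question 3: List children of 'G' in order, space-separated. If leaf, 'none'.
Answer: none

Derivation:
Node G's children (from adjacency): (leaf)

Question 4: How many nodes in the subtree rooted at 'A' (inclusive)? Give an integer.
Subtree rooted at A contains: A, E, G
Count = 3

Answer: 3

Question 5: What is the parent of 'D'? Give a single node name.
Scan adjacency: D appears as child of F

Answer: F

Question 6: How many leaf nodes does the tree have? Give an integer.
Leaves (nodes with no children): B, C, D, E, G

Answer: 5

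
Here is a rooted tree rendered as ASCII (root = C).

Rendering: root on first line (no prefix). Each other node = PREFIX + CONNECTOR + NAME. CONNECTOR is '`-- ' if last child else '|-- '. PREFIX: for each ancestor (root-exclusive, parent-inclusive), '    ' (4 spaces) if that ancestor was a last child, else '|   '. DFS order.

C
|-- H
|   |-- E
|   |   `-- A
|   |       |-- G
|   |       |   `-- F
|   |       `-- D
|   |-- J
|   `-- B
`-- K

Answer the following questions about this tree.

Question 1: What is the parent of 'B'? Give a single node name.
Scan adjacency: B appears as child of H

Answer: H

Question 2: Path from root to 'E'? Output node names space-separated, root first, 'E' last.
Answer: C H E

Derivation:
Walk down from root: C -> H -> E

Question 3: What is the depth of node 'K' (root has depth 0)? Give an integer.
Path from root to K: C -> K
Depth = number of edges = 1

Answer: 1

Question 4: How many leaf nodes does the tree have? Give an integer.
Answer: 5

Derivation:
Leaves (nodes with no children): B, D, F, J, K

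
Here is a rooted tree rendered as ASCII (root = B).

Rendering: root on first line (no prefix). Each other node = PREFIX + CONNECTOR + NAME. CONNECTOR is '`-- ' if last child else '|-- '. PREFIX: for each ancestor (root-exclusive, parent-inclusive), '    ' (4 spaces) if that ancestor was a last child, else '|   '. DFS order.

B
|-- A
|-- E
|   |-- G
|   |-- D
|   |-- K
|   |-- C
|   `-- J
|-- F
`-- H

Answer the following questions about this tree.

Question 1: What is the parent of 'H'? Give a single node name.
Answer: B

Derivation:
Scan adjacency: H appears as child of B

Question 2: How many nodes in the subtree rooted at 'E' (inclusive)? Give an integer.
Subtree rooted at E contains: C, D, E, G, J, K
Count = 6

Answer: 6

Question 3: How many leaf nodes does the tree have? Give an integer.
Leaves (nodes with no children): A, C, D, F, G, H, J, K

Answer: 8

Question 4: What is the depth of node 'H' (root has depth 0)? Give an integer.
Path from root to H: B -> H
Depth = number of edges = 1

Answer: 1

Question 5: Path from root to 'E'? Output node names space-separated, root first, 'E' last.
Walk down from root: B -> E

Answer: B E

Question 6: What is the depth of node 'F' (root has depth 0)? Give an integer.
Path from root to F: B -> F
Depth = number of edges = 1

Answer: 1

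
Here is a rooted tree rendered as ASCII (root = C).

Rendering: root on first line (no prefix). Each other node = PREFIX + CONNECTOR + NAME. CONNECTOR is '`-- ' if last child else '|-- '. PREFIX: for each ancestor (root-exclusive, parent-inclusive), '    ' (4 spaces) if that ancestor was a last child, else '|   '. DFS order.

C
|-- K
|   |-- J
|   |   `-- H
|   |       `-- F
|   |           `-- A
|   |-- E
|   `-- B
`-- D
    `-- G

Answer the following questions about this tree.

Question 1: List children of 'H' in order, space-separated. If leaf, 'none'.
Answer: F

Derivation:
Node H's children (from adjacency): F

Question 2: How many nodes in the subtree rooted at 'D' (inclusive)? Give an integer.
Subtree rooted at D contains: D, G
Count = 2

Answer: 2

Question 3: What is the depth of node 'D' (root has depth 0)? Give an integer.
Path from root to D: C -> D
Depth = number of edges = 1

Answer: 1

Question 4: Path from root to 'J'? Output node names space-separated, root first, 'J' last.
Answer: C K J

Derivation:
Walk down from root: C -> K -> J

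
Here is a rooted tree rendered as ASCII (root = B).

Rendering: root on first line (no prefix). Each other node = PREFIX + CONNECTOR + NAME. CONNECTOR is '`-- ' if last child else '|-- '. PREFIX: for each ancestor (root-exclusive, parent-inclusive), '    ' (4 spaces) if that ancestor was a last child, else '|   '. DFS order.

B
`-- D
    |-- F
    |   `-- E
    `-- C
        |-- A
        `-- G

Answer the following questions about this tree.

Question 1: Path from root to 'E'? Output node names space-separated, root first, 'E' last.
Answer: B D F E

Derivation:
Walk down from root: B -> D -> F -> E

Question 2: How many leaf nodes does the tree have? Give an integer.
Answer: 3

Derivation:
Leaves (nodes with no children): A, E, G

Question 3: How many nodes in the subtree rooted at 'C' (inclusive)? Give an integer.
Subtree rooted at C contains: A, C, G
Count = 3

Answer: 3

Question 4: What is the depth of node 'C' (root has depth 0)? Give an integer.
Answer: 2

Derivation:
Path from root to C: B -> D -> C
Depth = number of edges = 2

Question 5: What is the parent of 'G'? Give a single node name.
Answer: C

Derivation:
Scan adjacency: G appears as child of C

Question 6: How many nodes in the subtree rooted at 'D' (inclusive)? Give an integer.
Answer: 6

Derivation:
Subtree rooted at D contains: A, C, D, E, F, G
Count = 6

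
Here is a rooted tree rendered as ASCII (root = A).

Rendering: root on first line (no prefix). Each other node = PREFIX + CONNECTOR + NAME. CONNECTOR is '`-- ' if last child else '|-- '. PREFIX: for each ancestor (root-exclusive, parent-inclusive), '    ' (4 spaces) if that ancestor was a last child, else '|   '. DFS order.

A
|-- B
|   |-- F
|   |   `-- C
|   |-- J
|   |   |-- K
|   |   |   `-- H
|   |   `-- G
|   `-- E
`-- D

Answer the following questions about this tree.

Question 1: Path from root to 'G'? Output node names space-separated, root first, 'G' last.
Walk down from root: A -> B -> J -> G

Answer: A B J G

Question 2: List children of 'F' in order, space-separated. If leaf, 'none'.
Answer: C

Derivation:
Node F's children (from adjacency): C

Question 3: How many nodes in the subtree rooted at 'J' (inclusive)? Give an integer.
Answer: 4

Derivation:
Subtree rooted at J contains: G, H, J, K
Count = 4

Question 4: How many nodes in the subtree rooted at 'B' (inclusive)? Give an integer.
Answer: 8

Derivation:
Subtree rooted at B contains: B, C, E, F, G, H, J, K
Count = 8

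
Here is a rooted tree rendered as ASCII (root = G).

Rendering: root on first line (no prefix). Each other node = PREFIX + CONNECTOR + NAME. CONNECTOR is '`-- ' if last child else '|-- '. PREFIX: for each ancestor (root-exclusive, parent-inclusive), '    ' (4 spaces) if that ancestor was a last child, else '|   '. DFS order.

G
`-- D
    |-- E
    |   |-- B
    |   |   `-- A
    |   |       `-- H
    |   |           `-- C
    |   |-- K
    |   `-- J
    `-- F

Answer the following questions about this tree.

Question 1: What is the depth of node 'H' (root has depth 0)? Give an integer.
Path from root to H: G -> D -> E -> B -> A -> H
Depth = number of edges = 5

Answer: 5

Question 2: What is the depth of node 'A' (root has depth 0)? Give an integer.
Path from root to A: G -> D -> E -> B -> A
Depth = number of edges = 4

Answer: 4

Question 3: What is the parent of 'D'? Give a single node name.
Answer: G

Derivation:
Scan adjacency: D appears as child of G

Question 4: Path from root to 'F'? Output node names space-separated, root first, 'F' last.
Answer: G D F

Derivation:
Walk down from root: G -> D -> F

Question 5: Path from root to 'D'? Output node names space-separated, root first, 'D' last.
Walk down from root: G -> D

Answer: G D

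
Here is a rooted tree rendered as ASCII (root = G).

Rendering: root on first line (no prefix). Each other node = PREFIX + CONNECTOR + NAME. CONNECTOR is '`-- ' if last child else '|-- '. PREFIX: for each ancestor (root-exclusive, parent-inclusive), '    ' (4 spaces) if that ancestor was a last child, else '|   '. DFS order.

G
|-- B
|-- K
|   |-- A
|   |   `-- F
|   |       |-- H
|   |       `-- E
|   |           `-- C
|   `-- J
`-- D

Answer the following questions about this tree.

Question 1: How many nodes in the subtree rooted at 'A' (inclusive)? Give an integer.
Subtree rooted at A contains: A, C, E, F, H
Count = 5

Answer: 5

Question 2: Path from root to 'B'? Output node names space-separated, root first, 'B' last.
Walk down from root: G -> B

Answer: G B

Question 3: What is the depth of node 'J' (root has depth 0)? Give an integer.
Answer: 2

Derivation:
Path from root to J: G -> K -> J
Depth = number of edges = 2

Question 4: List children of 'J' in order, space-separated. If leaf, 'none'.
Answer: none

Derivation:
Node J's children (from adjacency): (leaf)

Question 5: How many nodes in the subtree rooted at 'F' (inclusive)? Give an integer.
Subtree rooted at F contains: C, E, F, H
Count = 4

Answer: 4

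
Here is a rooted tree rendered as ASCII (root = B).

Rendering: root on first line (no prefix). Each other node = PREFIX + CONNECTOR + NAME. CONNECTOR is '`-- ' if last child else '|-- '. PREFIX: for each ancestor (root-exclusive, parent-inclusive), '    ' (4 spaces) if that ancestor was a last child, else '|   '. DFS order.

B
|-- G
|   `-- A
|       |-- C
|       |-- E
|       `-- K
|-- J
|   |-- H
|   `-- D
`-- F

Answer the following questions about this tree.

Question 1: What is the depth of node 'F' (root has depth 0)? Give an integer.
Path from root to F: B -> F
Depth = number of edges = 1

Answer: 1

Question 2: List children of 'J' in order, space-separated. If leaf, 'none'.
Answer: H D

Derivation:
Node J's children (from adjacency): H, D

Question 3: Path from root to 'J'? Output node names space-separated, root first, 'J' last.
Answer: B J

Derivation:
Walk down from root: B -> J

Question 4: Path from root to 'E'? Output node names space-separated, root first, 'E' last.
Walk down from root: B -> G -> A -> E

Answer: B G A E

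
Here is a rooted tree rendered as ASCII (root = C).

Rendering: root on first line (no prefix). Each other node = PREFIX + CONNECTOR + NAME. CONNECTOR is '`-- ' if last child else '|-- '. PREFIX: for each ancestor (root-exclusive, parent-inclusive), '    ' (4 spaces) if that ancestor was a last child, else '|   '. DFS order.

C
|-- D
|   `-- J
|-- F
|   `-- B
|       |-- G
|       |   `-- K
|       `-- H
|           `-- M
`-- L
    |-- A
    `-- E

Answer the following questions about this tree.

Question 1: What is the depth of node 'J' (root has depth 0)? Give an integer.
Path from root to J: C -> D -> J
Depth = number of edges = 2

Answer: 2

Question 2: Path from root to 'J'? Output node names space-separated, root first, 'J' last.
Answer: C D J

Derivation:
Walk down from root: C -> D -> J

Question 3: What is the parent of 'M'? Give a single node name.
Scan adjacency: M appears as child of H

Answer: H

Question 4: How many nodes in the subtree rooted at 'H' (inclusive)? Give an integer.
Answer: 2

Derivation:
Subtree rooted at H contains: H, M
Count = 2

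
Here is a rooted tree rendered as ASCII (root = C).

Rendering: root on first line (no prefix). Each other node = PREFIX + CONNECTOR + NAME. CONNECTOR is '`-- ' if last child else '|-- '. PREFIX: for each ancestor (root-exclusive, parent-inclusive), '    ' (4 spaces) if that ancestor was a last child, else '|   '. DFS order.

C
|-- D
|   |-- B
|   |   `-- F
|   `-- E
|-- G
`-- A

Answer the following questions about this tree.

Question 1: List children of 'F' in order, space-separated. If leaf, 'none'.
Node F's children (from adjacency): (leaf)

Answer: none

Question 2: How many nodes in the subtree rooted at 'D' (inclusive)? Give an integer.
Answer: 4

Derivation:
Subtree rooted at D contains: B, D, E, F
Count = 4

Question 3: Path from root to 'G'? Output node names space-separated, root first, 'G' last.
Answer: C G

Derivation:
Walk down from root: C -> G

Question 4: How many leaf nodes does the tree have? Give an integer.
Leaves (nodes with no children): A, E, F, G

Answer: 4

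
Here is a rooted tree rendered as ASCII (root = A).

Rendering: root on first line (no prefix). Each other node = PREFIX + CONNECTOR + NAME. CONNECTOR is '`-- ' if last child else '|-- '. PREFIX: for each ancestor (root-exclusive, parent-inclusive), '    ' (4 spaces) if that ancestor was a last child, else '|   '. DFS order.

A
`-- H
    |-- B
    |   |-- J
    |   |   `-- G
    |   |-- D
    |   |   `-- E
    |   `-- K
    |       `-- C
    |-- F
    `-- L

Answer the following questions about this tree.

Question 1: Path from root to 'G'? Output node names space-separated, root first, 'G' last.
Walk down from root: A -> H -> B -> J -> G

Answer: A H B J G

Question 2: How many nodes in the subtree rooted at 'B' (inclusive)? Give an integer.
Subtree rooted at B contains: B, C, D, E, G, J, K
Count = 7

Answer: 7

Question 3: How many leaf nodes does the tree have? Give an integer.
Leaves (nodes with no children): C, E, F, G, L

Answer: 5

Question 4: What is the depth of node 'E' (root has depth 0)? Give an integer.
Path from root to E: A -> H -> B -> D -> E
Depth = number of edges = 4

Answer: 4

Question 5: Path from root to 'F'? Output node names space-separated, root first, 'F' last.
Walk down from root: A -> H -> F

Answer: A H F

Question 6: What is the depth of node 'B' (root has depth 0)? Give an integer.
Answer: 2

Derivation:
Path from root to B: A -> H -> B
Depth = number of edges = 2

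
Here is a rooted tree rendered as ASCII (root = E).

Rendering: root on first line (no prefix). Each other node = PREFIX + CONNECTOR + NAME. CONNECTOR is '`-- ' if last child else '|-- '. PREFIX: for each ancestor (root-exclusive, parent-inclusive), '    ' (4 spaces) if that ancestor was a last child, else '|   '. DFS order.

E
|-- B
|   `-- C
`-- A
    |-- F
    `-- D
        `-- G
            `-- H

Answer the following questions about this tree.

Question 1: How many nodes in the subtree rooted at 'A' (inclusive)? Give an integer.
Subtree rooted at A contains: A, D, F, G, H
Count = 5

Answer: 5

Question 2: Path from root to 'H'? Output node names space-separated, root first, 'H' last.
Answer: E A D G H

Derivation:
Walk down from root: E -> A -> D -> G -> H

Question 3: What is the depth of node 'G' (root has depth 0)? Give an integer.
Answer: 3

Derivation:
Path from root to G: E -> A -> D -> G
Depth = number of edges = 3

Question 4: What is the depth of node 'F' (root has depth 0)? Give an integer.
Path from root to F: E -> A -> F
Depth = number of edges = 2

Answer: 2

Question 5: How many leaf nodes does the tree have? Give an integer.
Leaves (nodes with no children): C, F, H

Answer: 3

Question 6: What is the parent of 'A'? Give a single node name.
Scan adjacency: A appears as child of E

Answer: E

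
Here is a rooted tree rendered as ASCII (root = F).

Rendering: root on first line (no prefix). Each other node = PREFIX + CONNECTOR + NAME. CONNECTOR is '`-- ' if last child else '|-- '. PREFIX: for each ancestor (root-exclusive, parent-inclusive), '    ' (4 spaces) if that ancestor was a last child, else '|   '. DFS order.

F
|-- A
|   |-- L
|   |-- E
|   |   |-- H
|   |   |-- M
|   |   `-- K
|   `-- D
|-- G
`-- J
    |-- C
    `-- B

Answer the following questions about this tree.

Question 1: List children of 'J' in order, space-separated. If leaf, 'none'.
Answer: C B

Derivation:
Node J's children (from adjacency): C, B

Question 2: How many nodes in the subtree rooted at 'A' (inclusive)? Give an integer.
Answer: 7

Derivation:
Subtree rooted at A contains: A, D, E, H, K, L, M
Count = 7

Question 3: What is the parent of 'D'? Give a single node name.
Answer: A

Derivation:
Scan adjacency: D appears as child of A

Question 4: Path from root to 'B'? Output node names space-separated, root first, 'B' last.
Answer: F J B

Derivation:
Walk down from root: F -> J -> B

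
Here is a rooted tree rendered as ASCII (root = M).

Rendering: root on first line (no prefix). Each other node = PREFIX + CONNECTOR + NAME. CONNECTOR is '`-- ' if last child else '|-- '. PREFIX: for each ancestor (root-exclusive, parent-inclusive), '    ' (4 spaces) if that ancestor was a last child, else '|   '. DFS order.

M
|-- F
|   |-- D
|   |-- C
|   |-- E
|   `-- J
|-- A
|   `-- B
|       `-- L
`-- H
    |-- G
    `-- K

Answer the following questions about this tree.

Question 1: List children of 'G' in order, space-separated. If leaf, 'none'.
Answer: none

Derivation:
Node G's children (from adjacency): (leaf)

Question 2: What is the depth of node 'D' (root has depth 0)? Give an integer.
Path from root to D: M -> F -> D
Depth = number of edges = 2

Answer: 2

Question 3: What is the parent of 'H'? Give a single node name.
Answer: M

Derivation:
Scan adjacency: H appears as child of M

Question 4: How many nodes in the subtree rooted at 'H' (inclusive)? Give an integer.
Subtree rooted at H contains: G, H, K
Count = 3

Answer: 3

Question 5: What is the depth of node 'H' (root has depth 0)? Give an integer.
Path from root to H: M -> H
Depth = number of edges = 1

Answer: 1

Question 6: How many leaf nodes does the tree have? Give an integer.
Answer: 7

Derivation:
Leaves (nodes with no children): C, D, E, G, J, K, L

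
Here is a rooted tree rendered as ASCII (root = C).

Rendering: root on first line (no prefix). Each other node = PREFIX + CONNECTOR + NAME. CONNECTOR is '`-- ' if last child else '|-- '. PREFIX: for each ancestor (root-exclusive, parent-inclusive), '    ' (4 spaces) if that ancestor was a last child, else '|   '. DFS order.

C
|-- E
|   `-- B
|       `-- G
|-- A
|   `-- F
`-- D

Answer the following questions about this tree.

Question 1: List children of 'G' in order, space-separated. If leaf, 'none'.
Node G's children (from adjacency): (leaf)

Answer: none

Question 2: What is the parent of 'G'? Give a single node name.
Scan adjacency: G appears as child of B

Answer: B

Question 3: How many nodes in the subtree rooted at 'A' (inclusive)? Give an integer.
Subtree rooted at A contains: A, F
Count = 2

Answer: 2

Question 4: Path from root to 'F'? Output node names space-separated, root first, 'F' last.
Answer: C A F

Derivation:
Walk down from root: C -> A -> F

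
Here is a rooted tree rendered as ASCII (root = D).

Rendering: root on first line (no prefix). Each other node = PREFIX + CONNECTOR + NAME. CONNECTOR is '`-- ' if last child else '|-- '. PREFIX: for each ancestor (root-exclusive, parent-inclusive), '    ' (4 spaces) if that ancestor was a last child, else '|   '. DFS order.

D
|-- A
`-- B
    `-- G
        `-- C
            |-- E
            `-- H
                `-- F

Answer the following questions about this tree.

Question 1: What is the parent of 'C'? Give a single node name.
Scan adjacency: C appears as child of G

Answer: G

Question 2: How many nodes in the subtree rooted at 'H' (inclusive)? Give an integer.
Answer: 2

Derivation:
Subtree rooted at H contains: F, H
Count = 2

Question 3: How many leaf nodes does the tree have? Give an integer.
Answer: 3

Derivation:
Leaves (nodes with no children): A, E, F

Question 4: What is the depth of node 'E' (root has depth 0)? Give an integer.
Answer: 4

Derivation:
Path from root to E: D -> B -> G -> C -> E
Depth = number of edges = 4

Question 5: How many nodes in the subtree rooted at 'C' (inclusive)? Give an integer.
Answer: 4

Derivation:
Subtree rooted at C contains: C, E, F, H
Count = 4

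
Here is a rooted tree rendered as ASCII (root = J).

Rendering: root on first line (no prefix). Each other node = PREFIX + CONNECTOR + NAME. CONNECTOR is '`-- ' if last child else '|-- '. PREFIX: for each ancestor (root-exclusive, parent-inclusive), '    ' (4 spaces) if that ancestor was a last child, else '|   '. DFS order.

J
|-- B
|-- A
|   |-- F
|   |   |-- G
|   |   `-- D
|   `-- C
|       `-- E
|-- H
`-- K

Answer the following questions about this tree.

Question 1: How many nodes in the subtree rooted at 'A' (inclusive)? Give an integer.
Answer: 6

Derivation:
Subtree rooted at A contains: A, C, D, E, F, G
Count = 6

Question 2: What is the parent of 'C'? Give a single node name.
Scan adjacency: C appears as child of A

Answer: A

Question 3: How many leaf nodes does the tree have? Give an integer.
Leaves (nodes with no children): B, D, E, G, H, K

Answer: 6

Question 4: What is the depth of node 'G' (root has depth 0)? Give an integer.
Path from root to G: J -> A -> F -> G
Depth = number of edges = 3

Answer: 3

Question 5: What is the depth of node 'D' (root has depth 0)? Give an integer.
Path from root to D: J -> A -> F -> D
Depth = number of edges = 3

Answer: 3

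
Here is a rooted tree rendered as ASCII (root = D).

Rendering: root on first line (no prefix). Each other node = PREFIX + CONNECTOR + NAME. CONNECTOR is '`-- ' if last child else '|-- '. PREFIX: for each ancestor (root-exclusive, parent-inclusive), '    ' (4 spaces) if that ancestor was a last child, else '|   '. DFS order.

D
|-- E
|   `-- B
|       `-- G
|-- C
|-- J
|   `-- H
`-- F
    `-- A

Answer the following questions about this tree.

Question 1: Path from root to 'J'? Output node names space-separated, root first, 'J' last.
Answer: D J

Derivation:
Walk down from root: D -> J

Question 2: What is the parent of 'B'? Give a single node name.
Answer: E

Derivation:
Scan adjacency: B appears as child of E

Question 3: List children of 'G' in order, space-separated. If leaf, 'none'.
Node G's children (from adjacency): (leaf)

Answer: none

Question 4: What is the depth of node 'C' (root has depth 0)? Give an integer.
Answer: 1

Derivation:
Path from root to C: D -> C
Depth = number of edges = 1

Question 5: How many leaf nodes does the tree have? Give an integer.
Leaves (nodes with no children): A, C, G, H

Answer: 4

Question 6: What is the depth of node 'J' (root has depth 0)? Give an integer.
Answer: 1

Derivation:
Path from root to J: D -> J
Depth = number of edges = 1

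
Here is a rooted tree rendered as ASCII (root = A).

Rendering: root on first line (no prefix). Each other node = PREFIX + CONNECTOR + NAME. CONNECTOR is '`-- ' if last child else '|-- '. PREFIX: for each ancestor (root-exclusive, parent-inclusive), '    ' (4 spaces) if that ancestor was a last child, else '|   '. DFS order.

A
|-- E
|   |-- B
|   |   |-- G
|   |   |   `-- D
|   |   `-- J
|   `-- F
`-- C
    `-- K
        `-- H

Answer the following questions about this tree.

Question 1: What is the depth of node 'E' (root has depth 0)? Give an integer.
Path from root to E: A -> E
Depth = number of edges = 1

Answer: 1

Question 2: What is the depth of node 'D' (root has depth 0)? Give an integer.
Path from root to D: A -> E -> B -> G -> D
Depth = number of edges = 4

Answer: 4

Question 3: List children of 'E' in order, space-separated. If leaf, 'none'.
Answer: B F

Derivation:
Node E's children (from adjacency): B, F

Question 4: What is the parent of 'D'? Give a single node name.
Scan adjacency: D appears as child of G

Answer: G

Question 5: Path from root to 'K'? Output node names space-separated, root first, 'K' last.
Walk down from root: A -> C -> K

Answer: A C K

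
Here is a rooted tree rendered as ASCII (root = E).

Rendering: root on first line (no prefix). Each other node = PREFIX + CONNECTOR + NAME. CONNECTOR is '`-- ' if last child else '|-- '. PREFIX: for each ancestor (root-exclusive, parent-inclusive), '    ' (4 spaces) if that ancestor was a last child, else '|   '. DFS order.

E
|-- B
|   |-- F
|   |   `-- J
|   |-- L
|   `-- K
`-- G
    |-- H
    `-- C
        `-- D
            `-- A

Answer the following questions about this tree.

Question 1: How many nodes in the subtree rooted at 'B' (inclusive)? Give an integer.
Subtree rooted at B contains: B, F, J, K, L
Count = 5

Answer: 5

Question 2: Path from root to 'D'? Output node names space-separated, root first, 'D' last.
Answer: E G C D

Derivation:
Walk down from root: E -> G -> C -> D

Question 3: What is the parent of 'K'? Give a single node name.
Scan adjacency: K appears as child of B

Answer: B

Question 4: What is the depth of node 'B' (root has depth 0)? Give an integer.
Answer: 1

Derivation:
Path from root to B: E -> B
Depth = number of edges = 1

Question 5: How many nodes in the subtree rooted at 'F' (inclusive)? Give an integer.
Answer: 2

Derivation:
Subtree rooted at F contains: F, J
Count = 2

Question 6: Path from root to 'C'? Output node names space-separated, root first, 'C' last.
Answer: E G C

Derivation:
Walk down from root: E -> G -> C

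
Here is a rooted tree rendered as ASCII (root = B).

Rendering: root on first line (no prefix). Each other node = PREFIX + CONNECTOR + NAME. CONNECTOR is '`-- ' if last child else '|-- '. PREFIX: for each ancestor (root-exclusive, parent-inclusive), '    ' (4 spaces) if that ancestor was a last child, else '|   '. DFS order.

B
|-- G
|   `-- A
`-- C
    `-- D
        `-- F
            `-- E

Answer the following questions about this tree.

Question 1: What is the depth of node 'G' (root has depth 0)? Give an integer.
Answer: 1

Derivation:
Path from root to G: B -> G
Depth = number of edges = 1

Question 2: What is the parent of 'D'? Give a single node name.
Scan adjacency: D appears as child of C

Answer: C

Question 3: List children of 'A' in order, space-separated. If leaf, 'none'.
Node A's children (from adjacency): (leaf)

Answer: none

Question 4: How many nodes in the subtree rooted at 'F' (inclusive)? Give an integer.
Subtree rooted at F contains: E, F
Count = 2

Answer: 2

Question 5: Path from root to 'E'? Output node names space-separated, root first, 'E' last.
Walk down from root: B -> C -> D -> F -> E

Answer: B C D F E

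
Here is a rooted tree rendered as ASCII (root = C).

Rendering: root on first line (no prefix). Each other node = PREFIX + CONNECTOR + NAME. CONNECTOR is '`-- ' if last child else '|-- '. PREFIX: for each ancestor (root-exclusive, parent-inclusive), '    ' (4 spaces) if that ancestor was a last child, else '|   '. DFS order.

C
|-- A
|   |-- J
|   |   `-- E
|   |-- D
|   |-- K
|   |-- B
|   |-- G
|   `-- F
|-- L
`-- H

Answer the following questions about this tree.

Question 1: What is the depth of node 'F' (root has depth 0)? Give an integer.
Answer: 2

Derivation:
Path from root to F: C -> A -> F
Depth = number of edges = 2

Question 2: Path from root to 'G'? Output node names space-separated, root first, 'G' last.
Answer: C A G

Derivation:
Walk down from root: C -> A -> G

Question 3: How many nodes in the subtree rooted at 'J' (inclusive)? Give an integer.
Answer: 2

Derivation:
Subtree rooted at J contains: E, J
Count = 2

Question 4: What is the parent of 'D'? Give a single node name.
Answer: A

Derivation:
Scan adjacency: D appears as child of A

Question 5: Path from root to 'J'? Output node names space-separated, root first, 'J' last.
Answer: C A J

Derivation:
Walk down from root: C -> A -> J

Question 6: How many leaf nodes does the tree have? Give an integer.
Answer: 8

Derivation:
Leaves (nodes with no children): B, D, E, F, G, H, K, L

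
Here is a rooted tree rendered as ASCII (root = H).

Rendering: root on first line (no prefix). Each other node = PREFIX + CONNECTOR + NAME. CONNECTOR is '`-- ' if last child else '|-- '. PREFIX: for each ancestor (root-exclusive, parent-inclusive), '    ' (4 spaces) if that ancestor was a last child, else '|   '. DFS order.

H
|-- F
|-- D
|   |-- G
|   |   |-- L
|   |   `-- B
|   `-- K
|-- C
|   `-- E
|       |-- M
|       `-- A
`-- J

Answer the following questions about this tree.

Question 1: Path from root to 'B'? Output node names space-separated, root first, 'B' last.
Walk down from root: H -> D -> G -> B

Answer: H D G B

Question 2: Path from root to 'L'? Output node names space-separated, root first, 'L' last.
Walk down from root: H -> D -> G -> L

Answer: H D G L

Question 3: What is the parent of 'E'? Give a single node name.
Answer: C

Derivation:
Scan adjacency: E appears as child of C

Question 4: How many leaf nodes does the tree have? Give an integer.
Leaves (nodes with no children): A, B, F, J, K, L, M

Answer: 7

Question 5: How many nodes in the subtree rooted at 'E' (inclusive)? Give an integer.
Subtree rooted at E contains: A, E, M
Count = 3

Answer: 3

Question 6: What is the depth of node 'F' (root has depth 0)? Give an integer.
Path from root to F: H -> F
Depth = number of edges = 1

Answer: 1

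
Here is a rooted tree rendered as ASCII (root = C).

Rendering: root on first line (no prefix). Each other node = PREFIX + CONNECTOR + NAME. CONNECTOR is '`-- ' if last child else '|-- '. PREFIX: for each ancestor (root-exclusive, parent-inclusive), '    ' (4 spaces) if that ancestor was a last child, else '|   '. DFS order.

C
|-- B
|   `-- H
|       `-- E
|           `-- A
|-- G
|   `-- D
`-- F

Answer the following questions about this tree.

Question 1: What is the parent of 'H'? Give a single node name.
Answer: B

Derivation:
Scan adjacency: H appears as child of B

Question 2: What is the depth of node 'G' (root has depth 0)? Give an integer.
Answer: 1

Derivation:
Path from root to G: C -> G
Depth = number of edges = 1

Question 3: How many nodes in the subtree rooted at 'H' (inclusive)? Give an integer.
Subtree rooted at H contains: A, E, H
Count = 3

Answer: 3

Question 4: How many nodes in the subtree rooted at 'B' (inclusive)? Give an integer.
Answer: 4

Derivation:
Subtree rooted at B contains: A, B, E, H
Count = 4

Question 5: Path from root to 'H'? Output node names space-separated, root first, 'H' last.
Answer: C B H

Derivation:
Walk down from root: C -> B -> H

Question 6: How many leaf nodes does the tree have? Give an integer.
Answer: 3

Derivation:
Leaves (nodes with no children): A, D, F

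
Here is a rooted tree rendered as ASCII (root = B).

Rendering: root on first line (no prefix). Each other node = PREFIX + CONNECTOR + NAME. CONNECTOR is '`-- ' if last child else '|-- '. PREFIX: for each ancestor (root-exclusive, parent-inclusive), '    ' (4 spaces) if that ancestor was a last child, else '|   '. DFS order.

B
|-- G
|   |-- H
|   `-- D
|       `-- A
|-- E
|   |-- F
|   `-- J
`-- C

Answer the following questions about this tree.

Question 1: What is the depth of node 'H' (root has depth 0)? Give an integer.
Path from root to H: B -> G -> H
Depth = number of edges = 2

Answer: 2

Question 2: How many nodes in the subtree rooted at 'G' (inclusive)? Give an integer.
Subtree rooted at G contains: A, D, G, H
Count = 4

Answer: 4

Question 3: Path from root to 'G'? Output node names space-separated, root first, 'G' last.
Walk down from root: B -> G

Answer: B G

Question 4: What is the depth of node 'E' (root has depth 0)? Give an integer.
Path from root to E: B -> E
Depth = number of edges = 1

Answer: 1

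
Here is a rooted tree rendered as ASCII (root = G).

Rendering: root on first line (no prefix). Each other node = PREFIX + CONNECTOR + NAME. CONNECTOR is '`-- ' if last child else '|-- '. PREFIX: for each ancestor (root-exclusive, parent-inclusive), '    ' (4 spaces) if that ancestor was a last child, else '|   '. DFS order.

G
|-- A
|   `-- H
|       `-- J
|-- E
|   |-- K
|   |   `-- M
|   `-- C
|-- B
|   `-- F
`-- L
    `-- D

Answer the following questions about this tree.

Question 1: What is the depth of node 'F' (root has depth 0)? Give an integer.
Path from root to F: G -> B -> F
Depth = number of edges = 2

Answer: 2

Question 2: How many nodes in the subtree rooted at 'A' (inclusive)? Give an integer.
Subtree rooted at A contains: A, H, J
Count = 3

Answer: 3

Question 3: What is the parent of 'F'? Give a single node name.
Scan adjacency: F appears as child of B

Answer: B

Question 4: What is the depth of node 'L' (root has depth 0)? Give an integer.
Path from root to L: G -> L
Depth = number of edges = 1

Answer: 1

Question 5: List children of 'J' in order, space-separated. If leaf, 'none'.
Node J's children (from adjacency): (leaf)

Answer: none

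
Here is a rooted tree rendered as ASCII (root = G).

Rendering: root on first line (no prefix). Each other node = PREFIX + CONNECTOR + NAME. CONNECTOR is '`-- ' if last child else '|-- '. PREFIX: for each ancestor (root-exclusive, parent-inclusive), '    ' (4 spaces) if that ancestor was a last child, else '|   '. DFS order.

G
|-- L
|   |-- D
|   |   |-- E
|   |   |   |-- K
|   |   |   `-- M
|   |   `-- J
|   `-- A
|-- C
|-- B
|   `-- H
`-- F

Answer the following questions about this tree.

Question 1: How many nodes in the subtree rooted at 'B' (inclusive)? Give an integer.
Answer: 2

Derivation:
Subtree rooted at B contains: B, H
Count = 2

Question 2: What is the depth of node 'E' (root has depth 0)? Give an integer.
Answer: 3

Derivation:
Path from root to E: G -> L -> D -> E
Depth = number of edges = 3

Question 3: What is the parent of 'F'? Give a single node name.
Answer: G

Derivation:
Scan adjacency: F appears as child of G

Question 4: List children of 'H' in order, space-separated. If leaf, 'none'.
Node H's children (from adjacency): (leaf)

Answer: none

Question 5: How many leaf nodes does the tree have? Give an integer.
Answer: 7

Derivation:
Leaves (nodes with no children): A, C, F, H, J, K, M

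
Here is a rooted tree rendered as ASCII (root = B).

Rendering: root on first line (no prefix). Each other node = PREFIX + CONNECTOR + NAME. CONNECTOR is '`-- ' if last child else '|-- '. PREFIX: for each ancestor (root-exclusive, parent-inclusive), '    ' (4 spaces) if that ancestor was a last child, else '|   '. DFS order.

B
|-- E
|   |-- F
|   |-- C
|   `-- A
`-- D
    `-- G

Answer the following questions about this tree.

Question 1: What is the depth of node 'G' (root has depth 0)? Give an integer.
Path from root to G: B -> D -> G
Depth = number of edges = 2

Answer: 2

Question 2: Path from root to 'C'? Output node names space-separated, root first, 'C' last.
Walk down from root: B -> E -> C

Answer: B E C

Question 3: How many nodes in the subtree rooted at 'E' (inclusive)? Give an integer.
Answer: 4

Derivation:
Subtree rooted at E contains: A, C, E, F
Count = 4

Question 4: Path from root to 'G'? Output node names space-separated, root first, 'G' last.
Walk down from root: B -> D -> G

Answer: B D G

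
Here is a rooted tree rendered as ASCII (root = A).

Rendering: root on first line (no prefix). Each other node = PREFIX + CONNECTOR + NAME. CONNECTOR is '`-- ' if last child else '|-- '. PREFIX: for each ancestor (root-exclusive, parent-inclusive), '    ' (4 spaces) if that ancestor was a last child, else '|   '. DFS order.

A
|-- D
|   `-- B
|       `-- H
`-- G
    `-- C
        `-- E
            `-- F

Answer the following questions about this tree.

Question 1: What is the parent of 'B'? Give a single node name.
Scan adjacency: B appears as child of D

Answer: D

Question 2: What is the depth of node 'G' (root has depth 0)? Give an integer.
Path from root to G: A -> G
Depth = number of edges = 1

Answer: 1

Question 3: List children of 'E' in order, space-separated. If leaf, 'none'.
Node E's children (from adjacency): F

Answer: F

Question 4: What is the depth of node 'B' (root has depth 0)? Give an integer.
Path from root to B: A -> D -> B
Depth = number of edges = 2

Answer: 2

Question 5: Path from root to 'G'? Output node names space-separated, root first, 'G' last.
Answer: A G

Derivation:
Walk down from root: A -> G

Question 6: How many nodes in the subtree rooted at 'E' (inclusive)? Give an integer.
Answer: 2

Derivation:
Subtree rooted at E contains: E, F
Count = 2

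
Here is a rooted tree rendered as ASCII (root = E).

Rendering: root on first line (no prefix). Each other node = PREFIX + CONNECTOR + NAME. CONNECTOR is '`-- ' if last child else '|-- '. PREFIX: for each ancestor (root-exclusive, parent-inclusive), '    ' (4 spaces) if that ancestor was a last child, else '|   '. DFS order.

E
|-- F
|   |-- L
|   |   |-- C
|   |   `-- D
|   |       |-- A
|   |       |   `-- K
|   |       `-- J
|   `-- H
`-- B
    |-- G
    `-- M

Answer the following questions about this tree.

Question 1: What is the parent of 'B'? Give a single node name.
Answer: E

Derivation:
Scan adjacency: B appears as child of E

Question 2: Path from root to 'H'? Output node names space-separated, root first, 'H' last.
Walk down from root: E -> F -> H

Answer: E F H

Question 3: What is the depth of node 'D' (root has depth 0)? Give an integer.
Path from root to D: E -> F -> L -> D
Depth = number of edges = 3

Answer: 3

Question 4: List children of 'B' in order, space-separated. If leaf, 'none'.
Node B's children (from adjacency): G, M

Answer: G M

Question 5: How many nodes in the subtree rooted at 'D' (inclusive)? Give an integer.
Answer: 4

Derivation:
Subtree rooted at D contains: A, D, J, K
Count = 4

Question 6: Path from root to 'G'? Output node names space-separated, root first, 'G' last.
Walk down from root: E -> B -> G

Answer: E B G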